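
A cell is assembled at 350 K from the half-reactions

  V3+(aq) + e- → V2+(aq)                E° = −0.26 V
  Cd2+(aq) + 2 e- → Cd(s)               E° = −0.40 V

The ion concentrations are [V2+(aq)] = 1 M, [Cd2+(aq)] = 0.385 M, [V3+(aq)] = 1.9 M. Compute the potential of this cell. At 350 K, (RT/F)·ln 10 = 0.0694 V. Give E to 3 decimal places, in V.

+0.174 V

V³⁺/V²⁺ is reduced (cathode, E° = −0.26 V) and Cd²⁺/Cd is oxidized (anode).
E°cell = −0.26 − (−0.40) = +0.14 V, with n = 2 electrons transferred.
Balancing gives 2 V3+(aq) + Cd(s) → 2 V2+(aq) + Cd2+(aq); hence Q = ([V2+(aq)]^2·[Cd2+(aq)]) / [V3+(aq)]^2 = 0.107 (log Q = −0.972).
E = E° − (0.0694/n)·log Q = +0.14 − (0.0694/2)(−0.972) = +0.174 V.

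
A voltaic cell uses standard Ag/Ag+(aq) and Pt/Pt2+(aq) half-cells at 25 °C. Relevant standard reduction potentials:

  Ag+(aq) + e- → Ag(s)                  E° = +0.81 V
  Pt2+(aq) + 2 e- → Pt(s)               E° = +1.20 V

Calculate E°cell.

The Pt²⁺/Pt couple has the higher E°, so Pt ion is reduced (cathode) and Ag is oxidized (anode).
E°cell = E°(cathode) − E°(anode) = +1.20 − (+0.81) = +0.39 V.

+0.39 V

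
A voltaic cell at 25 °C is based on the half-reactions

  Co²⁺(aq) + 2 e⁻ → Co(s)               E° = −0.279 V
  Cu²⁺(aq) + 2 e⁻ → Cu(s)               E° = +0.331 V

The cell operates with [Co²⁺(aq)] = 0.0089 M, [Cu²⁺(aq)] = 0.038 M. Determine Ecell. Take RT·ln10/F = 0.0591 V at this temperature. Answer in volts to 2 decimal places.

+0.63 V

Since E°(Cu²⁺/Cu) > E°(Co²⁺/Co), Cu²⁺/Cu serves as the cathode.
E°cell = +0.331 − (−0.279) = +0.610 V, with n = 2 electrons transferred.
Balancing gives Cu²⁺(aq) + Co(s) → Cu(s) + Co²⁺(aq); hence Q = [Co²⁺(aq)] / [Cu²⁺(aq)] = 0.234 (log Q = −0.630).
Applying E = E° − (RT ln10/nF)·log Q gives +0.610 − (0.0591/2)(−0.630) = +0.63 V.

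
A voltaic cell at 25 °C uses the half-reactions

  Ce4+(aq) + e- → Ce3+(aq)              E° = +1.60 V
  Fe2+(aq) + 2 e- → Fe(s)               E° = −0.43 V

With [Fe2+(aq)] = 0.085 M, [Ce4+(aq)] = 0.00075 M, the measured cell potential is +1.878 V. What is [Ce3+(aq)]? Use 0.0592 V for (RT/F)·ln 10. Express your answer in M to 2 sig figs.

With Ce⁴⁺/Ce³⁺ at the cathode and Fe²⁺/Fe at the anode, E°cell = +1.60 − (−0.43) = +2.03 V (n = 2).
Since E = E° − (0.0592/n)·log Q, log Q = n(E° − E)/0.0592 = 5.135.
Balancing electrons gives 2 Ce4+(aq) + Fe(s) → 2 Ce3+(aq) + Fe2+(aq); thus Q = ([Ce3+(aq)]^2·[Fe2+(aq)]) / [Ce4+(aq)]^2.
Solving for the unknown gives log [Ce3+(aq)] = −0.022, so [Ce3+(aq)] ≈ 0.95 M.

0.95 M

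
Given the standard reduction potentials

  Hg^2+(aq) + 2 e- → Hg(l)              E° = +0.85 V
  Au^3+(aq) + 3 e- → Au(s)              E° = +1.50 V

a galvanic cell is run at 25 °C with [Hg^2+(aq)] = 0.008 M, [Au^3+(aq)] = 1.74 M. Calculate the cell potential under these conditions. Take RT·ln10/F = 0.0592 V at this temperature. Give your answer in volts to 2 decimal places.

+0.72 V

Since E°(Au³⁺/Au) > E°(Hg²⁺/Hg), Au³⁺/Au serves as the cathode.
E°cell = +1.50 − (+0.85) = +0.65 V, with n = 6 electrons transferred.
Balancing gives 2 Au^3+(aq) + 3 Hg(l) → 2 Au(s) + 3 Hg^2+(aq); hence Q = [Hg^2+(aq)]^3 / [Au^3+(aq)]^2 = 1.69×10^−7 (log Q = −6.772).
E = E° − (0.0592/n)·log Q = +0.65 − (0.0592/6)(−6.772) = +0.72 V.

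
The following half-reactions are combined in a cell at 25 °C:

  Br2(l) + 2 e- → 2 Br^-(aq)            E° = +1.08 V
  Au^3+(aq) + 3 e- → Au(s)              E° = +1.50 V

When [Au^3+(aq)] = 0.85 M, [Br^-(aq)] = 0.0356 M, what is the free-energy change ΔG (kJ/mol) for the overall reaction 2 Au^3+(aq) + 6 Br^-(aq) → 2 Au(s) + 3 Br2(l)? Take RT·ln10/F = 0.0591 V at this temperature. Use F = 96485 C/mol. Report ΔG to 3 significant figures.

−193 kJ/mol

With Au³⁺/Au reduced at the cathode, E°cell = +1.50 − (+1.08) = +0.42 V and n = 6.
Here Q = 1 / ([Au^3+(aq)]^2·[Br^-(aq)]^6) = 6.8×10^8 (log Q = 8.832), giving E = +0.42 − (0.0591/6)·(8.832) = +0.3330 V.
ΔG = −nFE = −(6)(96485)(+0.3330) J/mol = −193 kJ/mol.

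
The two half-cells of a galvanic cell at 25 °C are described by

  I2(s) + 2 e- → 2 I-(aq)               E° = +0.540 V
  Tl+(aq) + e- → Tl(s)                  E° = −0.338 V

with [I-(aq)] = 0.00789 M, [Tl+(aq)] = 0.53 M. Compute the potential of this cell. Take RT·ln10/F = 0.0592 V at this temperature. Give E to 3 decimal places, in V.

Since E°(I₂/I⁻) > E°(Tl⁺/Tl), I₂/I⁻ serves as the cathode.
E°cell = +0.540 − (−0.338) = +0.878 V, with n = 2 electrons transferred.
For the overall reaction I2(s) + 2 Tl(s) → 2 I-(aq) + 2 Tl+(aq), Q = [I-(aq)]^2·[Tl+(aq)]^2 = 1.75×10^−5, giving log Q = −4.757.
E = E° − (0.0592/n)·log Q = +0.878 − (0.0592/2)(−4.757) = +1.019 V.

+1.019 V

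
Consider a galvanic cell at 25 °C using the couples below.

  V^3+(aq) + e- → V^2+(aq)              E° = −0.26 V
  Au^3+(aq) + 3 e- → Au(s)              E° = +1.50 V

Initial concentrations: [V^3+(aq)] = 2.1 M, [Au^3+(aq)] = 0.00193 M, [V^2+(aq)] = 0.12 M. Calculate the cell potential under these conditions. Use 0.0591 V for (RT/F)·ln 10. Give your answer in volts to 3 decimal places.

Au³⁺/Au is reduced (cathode, E° = +1.50 V) and V³⁺/V²⁺ is oxidized (anode).
E°cell = +1.50 − (−0.26) = +1.76 V, with n = 3 electrons transferred.
Balancing gives Au^3+(aq) + 3 V^2+(aq) → Au(s) + 3 V^3+(aq); hence Q = [V^3+(aq)]^3 / ([Au^3+(aq)]·[V^2+(aq)]^3) = 2.78×10^6 (log Q = 6.444).
Applying E = E° − (RT ln10/nF)·log Q gives +1.76 − (0.0591/3)(6.444) = +1.633 V.

+1.633 V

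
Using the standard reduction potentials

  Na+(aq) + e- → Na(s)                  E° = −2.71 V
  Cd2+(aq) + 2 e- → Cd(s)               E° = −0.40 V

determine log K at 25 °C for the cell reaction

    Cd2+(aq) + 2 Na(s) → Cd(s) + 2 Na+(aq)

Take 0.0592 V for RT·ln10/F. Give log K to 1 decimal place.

log K = 78.0

The Cd²⁺/Cd couple is reduced (cathode); E°cell = −0.40 − (−2.71) = +2.31 V with n = 2.
At equilibrium E = 0, so log K = nE°cell / 0.0592 = (2)(+2.31) / 0.0592 = 78.0.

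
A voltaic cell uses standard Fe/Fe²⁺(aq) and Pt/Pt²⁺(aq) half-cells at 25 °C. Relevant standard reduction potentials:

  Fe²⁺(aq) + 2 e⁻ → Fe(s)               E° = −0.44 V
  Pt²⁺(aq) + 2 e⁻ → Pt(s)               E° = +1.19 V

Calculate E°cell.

The Pt²⁺/Pt couple has the higher E°, so Pt ion is reduced (cathode) and Fe is oxidized (anode).
E°cell = E°(cathode) − E°(anode) = +1.19 − (−0.44) = +1.63 V.

+1.63 V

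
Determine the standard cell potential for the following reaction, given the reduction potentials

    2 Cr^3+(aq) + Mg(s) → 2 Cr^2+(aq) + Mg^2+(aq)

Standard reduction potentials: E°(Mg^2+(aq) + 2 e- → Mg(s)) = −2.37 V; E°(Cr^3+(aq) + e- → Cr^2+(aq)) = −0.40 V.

+1.97 V

Cr^3+(aq) gains electrons, so the Cr³⁺/Cr²⁺ couple is the cathode; the Mg²⁺/Mg couple is the anode.
E°cell = E°(cathode) − E°(anode) = −0.40 − (−2.37) = +1.97 V.
The positive value indicates the reaction is spontaneous as written.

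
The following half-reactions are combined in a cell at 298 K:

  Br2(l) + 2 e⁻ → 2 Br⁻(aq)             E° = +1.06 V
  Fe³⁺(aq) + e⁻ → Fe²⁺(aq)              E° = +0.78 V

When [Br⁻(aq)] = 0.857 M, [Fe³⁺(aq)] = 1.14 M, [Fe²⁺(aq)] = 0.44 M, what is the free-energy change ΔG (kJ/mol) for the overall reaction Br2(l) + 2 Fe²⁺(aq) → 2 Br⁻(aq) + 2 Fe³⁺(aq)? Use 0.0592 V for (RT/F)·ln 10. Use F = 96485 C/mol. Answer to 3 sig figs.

With Br₂/Br⁻ reduced at the cathode, E°cell = +1.06 − (+0.78) = +0.28 V and n = 2.
The reaction quotient is ([Br⁻(aq)]^2·[Fe³⁺(aq)]^2) / [Fe²⁺(aq)]^2 = 4.93; by Nernst, E = +0.28 − (0.0592/2)(0.693) = +0.2595 V.
ΔG = −nFE = −(2)(96485)(+0.2595) J/mol = −50.1 kJ/mol.

−50.1 kJ/mol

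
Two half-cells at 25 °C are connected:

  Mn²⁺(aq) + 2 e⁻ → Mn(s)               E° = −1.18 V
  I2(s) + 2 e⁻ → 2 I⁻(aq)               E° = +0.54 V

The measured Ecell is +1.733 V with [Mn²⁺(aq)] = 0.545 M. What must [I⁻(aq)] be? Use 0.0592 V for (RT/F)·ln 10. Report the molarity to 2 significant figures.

With I₂/I⁻ at the cathode and Mn²⁺/Mn at the anode, E°cell = +0.54 − (−1.18) = +1.72 V (n = 2).
Rearranging E = E° − (0.0592/n)·log Q gives log Q = 2(+1.72 − (+1.733))/0.0592 = −0.439.
For I2(s) + Mn(s) → 2 I⁻(aq) + Mn²⁺(aq), the reaction quotient is Q = [I⁻(aq)]^2·[Mn²⁺(aq)].
Solving for the unknown gives log [I⁻(aq)] = −0.088, so [I⁻(aq)] ≈ 0.82 M.

0.82 M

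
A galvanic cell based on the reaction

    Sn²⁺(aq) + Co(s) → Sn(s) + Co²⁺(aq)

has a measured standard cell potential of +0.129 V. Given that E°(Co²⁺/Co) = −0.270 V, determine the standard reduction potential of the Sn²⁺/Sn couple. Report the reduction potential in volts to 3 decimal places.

In the reaction as written the Sn²⁺/Sn couple is reduced (cathode) and Co²⁺/Co is oxidized (anode), so E°cell = E°(Sn²⁺/Sn) − E°(Co²⁺/Co).
E°(Sn²⁺/Sn) = E°cell + E°(anode) = +0.129 + (−0.270) = −0.141 V.

−0.141 V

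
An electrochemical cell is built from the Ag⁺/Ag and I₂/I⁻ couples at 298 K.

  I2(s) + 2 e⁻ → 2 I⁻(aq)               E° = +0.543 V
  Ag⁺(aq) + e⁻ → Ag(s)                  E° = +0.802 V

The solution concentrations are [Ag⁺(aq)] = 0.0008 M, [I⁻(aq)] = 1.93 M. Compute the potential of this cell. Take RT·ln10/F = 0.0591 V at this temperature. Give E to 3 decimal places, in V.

Ag⁺/Ag is reduced (cathode, E° = +0.802 V) and I₂/I⁻ is oxidized (anode).
E°cell = E°cat − E°an = +0.802 − (+0.543) = +0.259 V; n = 2.
The balanced reaction is 2 Ag⁺(aq) + 2 I⁻(aq) → 2 Ag(s) + I2(s), so Q = 1 / ([Ag⁺(aq)]^2·[I⁻(aq)]^2) = 4.19×10^5 and log Q = 5.623.
Applying E = E° − (RT ln10/nF)·log Q gives +0.259 − (0.0591/2)(5.623) = +0.093 V.

+0.093 V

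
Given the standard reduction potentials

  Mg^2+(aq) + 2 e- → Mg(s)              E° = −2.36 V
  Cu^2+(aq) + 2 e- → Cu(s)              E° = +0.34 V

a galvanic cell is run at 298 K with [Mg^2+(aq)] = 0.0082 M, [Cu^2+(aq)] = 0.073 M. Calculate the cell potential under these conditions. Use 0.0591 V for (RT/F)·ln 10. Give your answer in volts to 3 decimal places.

+2.728 V

The Cu²⁺/Cu couple has the more positive E°, so it is the cathode; Mg²⁺/Mg is the anode.
E°cell = +0.34 − (−2.36) = +2.70 V, with n = 2 electrons transferred.
Balancing gives Cu^2+(aq) + Mg(s) → Cu(s) + Mg^2+(aq); hence Q = [Mg^2+(aq)] / [Cu^2+(aq)] = 0.112 (log Q = −0.950).
E = E° − (0.0591/n)·log Q = +2.70 − (0.0591/2)(−0.950) = +2.728 V.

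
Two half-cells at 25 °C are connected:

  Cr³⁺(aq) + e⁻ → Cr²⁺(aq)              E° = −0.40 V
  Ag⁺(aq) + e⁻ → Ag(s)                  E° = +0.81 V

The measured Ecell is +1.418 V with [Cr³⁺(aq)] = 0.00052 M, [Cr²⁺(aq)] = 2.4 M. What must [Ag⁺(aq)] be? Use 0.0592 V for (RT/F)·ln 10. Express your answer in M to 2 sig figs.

The Ag⁺/Ag couple has the larger reduction potential, so it is the cathode: E°cell = +0.81 − (−0.40) = +1.21 V and n = 1.
From the Nernst equation, log Q = n(E° − E)/0.0592 = 1·(+1.21 − (+1.418))/0.0592 = −3.514.
For Ag⁺(aq) + Cr²⁺(aq) → Ag(s) + Cr³⁺(aq), the reaction quotient is Q = [Cr³⁺(aq)] / ([Ag⁺(aq)]·[Cr²⁺(aq)]).
Isolating [Ag⁺(aq)] in Q = 10^{−3.514} yields log [Ag⁺(aq)] = −0.150, i.e. 0.71 M.

0.71 M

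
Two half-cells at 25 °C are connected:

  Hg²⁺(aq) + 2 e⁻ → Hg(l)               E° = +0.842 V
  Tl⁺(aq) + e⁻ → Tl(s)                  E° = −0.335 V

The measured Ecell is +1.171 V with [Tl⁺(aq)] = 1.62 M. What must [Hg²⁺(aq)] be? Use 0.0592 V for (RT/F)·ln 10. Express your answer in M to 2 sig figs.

1.6 M

Hg²⁺/Hg is the cathode (higher E°); E°cell = +0.842 − (−0.335) = +1.177 V with n = 2.
Since E = E° − (0.0592/n)·log Q, log Q = n(E° − E)/0.0592 = 0.203.
The balanced reaction is Hg²⁺(aq) + 2 Tl(s) → Hg(l) + 2 Tl⁺(aq), so Q = [Tl⁺(aq)]^2 / [Hg²⁺(aq)].
Solving for the unknown gives log [Hg²⁺(aq)] = 0.216, so [Hg²⁺(aq)] ≈ 1.6 M.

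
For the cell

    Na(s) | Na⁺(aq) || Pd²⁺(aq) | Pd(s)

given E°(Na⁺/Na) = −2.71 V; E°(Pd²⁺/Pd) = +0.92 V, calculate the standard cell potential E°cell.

+3.63 V

By convention the left-hand electrode in cell notation is the anode (oxidation) and the right-hand electrode is the cathode (reduction).
E°cell = E°(right) − E°(left) = +0.92 − (−2.71) = +3.63 V.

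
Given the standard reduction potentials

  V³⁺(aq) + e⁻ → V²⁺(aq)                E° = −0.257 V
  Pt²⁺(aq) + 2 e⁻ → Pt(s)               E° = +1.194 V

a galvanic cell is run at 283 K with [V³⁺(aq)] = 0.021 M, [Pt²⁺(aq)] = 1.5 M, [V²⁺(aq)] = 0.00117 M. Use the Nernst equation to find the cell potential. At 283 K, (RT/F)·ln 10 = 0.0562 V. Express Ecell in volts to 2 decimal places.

+1.39 V

Since E°(Pt²⁺/Pt) > E°(V³⁺/V²⁺), Pt²⁺/Pt serves as the cathode.
E°cell = +1.194 − (−0.257) = +1.451 V, with n = 2 electrons transferred.
The balanced reaction is Pt²⁺(aq) + 2 V²⁺(aq) → Pt(s) + 2 V³⁺(aq), so Q = [V³⁺(aq)]^2 / ([Pt²⁺(aq)]·[V²⁺(aq)]^2) = 215 and log Q = 2.332.
Applying E = E° − (RT ln10/nF)·log Q gives +1.451 − (0.0562/2)(2.332) = +1.39 V.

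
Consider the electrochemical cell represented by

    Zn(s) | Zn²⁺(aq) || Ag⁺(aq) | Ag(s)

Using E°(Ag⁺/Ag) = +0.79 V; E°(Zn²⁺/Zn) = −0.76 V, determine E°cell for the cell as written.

By convention the left-hand electrode in cell notation is the anode (oxidation) and the right-hand electrode is the cathode (reduction).
E°cell = E°(right) − E°(left) = +0.79 − (−0.76) = +1.55 V.

+1.55 V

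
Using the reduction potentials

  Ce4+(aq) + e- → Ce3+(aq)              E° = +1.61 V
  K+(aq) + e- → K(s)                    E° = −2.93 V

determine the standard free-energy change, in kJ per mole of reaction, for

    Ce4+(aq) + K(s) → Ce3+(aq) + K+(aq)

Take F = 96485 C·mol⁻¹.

In the reaction as written Ce4+(aq) is reduced, so the Ce⁴⁺/Ce³⁺ couple is the cathode and K⁺/K is the anode.
E°cell = +1.61 − (−2.93) = +4.54 V; balancing electrons gives n = 1.
ΔG° = −nFE°cell = −(1)(96485)(+4.54) J/mol = −438 kJ/mol.

−438 kJ/mol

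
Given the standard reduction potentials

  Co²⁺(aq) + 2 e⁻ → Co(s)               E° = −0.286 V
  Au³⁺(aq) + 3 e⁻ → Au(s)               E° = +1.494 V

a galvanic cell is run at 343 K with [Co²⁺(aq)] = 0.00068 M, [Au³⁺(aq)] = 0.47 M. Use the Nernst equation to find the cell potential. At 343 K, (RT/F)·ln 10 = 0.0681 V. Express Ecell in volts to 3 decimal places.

+1.880 V

Au³⁺/Au is reduced (cathode, E° = +1.494 V) and Co²⁺/Co is oxidized (anode).
E°cell = +1.494 − (−0.286) = +1.780 V, with n = 6 electrons transferred.
The balanced reaction is 2 Au³⁺(aq) + 3 Co(s) → 2 Au(s) + 3 Co²⁺(aq), so Q = [Co²⁺(aq)]^3 / [Au³⁺(aq)]^2 = 1.42×10^−9 and log Q = −8.847.
Applying E = E° − (RT ln10/nF)·log Q gives +1.780 − (0.0681/6)(−8.847) = +1.880 V.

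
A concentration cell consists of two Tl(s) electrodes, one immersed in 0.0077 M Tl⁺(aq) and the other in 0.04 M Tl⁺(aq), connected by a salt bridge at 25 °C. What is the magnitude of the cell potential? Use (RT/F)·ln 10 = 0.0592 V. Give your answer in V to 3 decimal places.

For a concentration cell E°cell = 0, since both electrodes use the same couple.
The compartment with the higher Tl⁺(aq) concentration (0.04 M) acts as the cathode; ions are reduced there and produced at the dilute (0.0077 M) anode.
With n = 1, Ecell = −(0.0592/1)·log([dilute]/[conc]) = −(0.0592/1)·log(0.0077/0.04) = +0.042 V.

0.042 V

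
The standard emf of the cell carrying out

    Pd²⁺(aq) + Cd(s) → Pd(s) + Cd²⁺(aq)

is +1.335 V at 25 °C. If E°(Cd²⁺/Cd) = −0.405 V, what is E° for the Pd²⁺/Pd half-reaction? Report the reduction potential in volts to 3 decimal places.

In the reaction as written the Pd²⁺/Pd couple is reduced (cathode) and Cd²⁺/Cd is oxidized (anode), so E°cell = E°(Pd²⁺/Pd) − E°(Cd²⁺/Cd).
E°(Pd²⁺/Pd) = E°cell + E°(anode) = +1.335 + (−0.405) = +0.930 V.

+0.930 V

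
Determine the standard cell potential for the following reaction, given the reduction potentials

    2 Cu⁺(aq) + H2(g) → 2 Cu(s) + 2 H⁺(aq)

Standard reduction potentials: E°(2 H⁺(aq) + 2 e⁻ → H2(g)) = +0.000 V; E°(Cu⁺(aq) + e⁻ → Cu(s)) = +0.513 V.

Cu⁺(aq) gains electrons, so the Cu⁺/Cu couple is the cathode; the 2H⁺/H₂ couple is the anode.
E°cell = E°(cathode) − E°(anode) = +0.513 − (+0.000) = +0.513 V.

+0.513 V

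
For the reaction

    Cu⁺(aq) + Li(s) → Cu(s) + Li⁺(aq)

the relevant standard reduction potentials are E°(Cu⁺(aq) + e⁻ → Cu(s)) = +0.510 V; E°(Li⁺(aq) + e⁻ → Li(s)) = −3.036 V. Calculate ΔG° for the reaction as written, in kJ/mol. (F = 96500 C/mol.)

In the reaction as written Cu⁺(aq) is reduced, so the Cu⁺/Cu couple is the cathode and Li⁺/Li is the anode.
E°cell = +0.510 − (−3.036) = +3.546 V; balancing electrons gives n = 1.
ΔG° = −nFE°cell = −(1)(96500)(+3.546) J/mol = −342 kJ/mol.

−342 kJ/mol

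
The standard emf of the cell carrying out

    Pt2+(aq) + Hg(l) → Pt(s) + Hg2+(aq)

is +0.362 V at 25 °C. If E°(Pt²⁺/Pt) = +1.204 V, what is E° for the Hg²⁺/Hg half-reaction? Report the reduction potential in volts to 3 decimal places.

+0.842 V

In the reaction as written the Pt²⁺/Pt couple is reduced (cathode) and Hg²⁺/Hg is oxidized (anode), so E°cell = E°(Pt²⁺/Pt) − E°(Hg²⁺/Hg).
E°(Hg²⁺/Hg) = E°(cathode) − E°cell = +1.204 − (+0.362) = +0.842 V.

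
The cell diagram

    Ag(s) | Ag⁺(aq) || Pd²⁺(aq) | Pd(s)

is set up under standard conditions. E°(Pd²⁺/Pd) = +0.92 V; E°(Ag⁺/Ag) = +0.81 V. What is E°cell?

By convention the left-hand electrode in cell notation is the anode (oxidation) and the right-hand electrode is the cathode (reduction).
E°cell = E°(right) − E°(left) = +0.92 − (+0.81) = +0.11 V.

+0.11 V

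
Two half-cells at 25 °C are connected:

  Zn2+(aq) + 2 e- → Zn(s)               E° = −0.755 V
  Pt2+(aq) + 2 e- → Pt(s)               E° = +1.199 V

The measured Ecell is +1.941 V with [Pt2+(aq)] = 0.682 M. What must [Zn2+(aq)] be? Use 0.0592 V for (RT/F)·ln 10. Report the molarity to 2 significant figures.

With Pt²⁺/Pt at the cathode and Zn²⁺/Zn at the anode, E°cell = +1.199 − (−0.755) = +1.954 V (n = 2).
From the Nernst equation, log Q = n(E° − E)/0.0592 = 2·(+1.954 − (+1.941))/0.0592 = 0.439.
The balanced reaction is Pt2+(aq) + Zn(s) → Pt(s) + Zn2+(aq), so Q = [Zn2+(aq)] / [Pt2+(aq)].
Substituting the known concentrations and solving, log [Zn2+(aq)] = 0.273 and [Zn2+(aq)] = 1.9 M.

1.9 M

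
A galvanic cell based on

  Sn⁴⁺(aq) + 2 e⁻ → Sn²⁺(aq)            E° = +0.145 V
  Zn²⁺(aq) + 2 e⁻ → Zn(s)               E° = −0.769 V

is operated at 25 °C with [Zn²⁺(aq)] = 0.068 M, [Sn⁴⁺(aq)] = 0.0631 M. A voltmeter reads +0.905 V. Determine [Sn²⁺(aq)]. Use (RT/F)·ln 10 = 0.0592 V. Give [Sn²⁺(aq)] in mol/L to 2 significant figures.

1.9 M

With Sn⁴⁺/Sn²⁺ at the cathode and Zn²⁺/Zn at the anode, E°cell = +0.145 − (−0.769) = +0.914 V (n = 2).
Since E = E° − (0.0592/n)·log Q, log Q = n(E° − E)/0.0592 = 0.304.
The balanced reaction is Sn⁴⁺(aq) + Zn(s) → Sn²⁺(aq) + Zn²⁺(aq), so Q = ([Sn²⁺(aq)]·[Zn²⁺(aq)]) / [Sn⁴⁺(aq)].
Isolating [Sn²⁺(aq)] in Q = 10^{0.304} yields log [Sn²⁺(aq)] = 0.272, i.e. 1.9 M.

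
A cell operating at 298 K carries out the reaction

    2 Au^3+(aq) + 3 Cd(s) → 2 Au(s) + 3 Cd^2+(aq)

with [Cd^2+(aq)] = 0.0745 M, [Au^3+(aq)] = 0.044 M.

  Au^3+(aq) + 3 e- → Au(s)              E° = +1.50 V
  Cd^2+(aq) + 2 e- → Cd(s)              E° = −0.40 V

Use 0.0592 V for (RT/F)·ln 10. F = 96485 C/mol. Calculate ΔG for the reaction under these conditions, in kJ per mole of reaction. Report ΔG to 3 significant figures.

−1100 kJ/mol

E°cell = +1.50 − (−0.40) = +1.90 V; the balanced reaction transfers n = 6 electrons.
Q = [Cd^2+(aq)]^3 / [Au^3+(aq)]^2 = 0.214, so log Q = −0.670 and E = +1.90 − (0.0592/6)(−0.670) = +1.9066 V.
ΔG = −nFE = −(6)(96485)(+1.9066) J/mol = −1100 kJ/mol.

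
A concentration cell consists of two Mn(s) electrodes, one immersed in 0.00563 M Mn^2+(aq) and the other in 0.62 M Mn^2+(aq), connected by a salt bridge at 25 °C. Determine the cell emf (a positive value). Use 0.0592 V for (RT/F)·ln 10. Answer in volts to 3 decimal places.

For a concentration cell E°cell = 0, since both electrodes use the same couple.
The compartment with the higher Mn^2+(aq) concentration (0.62 M) acts as the cathode; ions are reduced there and produced at the dilute (0.00563 M) anode.
With n = 2, Ecell = −(0.0592/2)·log([dilute]/[conc]) = −(0.0592/2)·log(0.00563/0.62) = +0.060 V.

0.060 V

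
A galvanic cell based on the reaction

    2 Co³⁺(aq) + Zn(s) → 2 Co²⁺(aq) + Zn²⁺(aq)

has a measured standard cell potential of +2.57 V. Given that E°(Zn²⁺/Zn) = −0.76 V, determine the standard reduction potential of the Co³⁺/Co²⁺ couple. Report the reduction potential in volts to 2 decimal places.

+1.81 V

In the reaction as written the Co³⁺/Co²⁺ couple is reduced (cathode) and Zn²⁺/Zn is oxidized (anode), so E°cell = E°(Co³⁺/Co²⁺) − E°(Zn²⁺/Zn).
E°(Co³⁺/Co²⁺) = E°cell + E°(anode) = +2.57 + (−0.76) = +1.81 V.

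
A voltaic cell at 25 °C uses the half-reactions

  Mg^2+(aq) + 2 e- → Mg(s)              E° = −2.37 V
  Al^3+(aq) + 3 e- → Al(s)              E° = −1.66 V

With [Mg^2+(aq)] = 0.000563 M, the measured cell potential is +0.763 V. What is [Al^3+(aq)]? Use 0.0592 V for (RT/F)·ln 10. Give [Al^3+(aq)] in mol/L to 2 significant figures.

The Al³⁺/Al couple has the larger reduction potential, so it is the cathode: E°cell = −1.66 − (−2.37) = +0.71 V and n = 6.
Since E = E° − (0.0592/n)·log Q, log Q = n(E° − E)/0.0592 = −5.372.
For 2 Al^3+(aq) + 3 Mg(s) → 2 Al(s) + 3 Mg^2+(aq), the reaction quotient is Q = [Mg^2+(aq)]^3 / [Al^3+(aq)]^2.
Isolating [Al^3+(aq)] in Q = 10^{−5.372} yields log [Al^3+(aq)] = −2.188, i.e. 0.0065 M.

0.0065 M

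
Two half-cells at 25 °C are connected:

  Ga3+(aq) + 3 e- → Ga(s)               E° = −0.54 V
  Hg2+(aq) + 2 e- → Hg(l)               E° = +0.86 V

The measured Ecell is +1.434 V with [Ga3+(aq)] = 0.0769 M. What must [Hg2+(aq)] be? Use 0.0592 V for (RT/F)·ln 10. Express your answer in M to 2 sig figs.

The Hg²⁺/Hg couple has the larger reduction potential, so it is the cathode: E°cell = +0.86 − (−0.54) = +1.40 V and n = 6.
From the Nernst equation, log Q = n(E° − E)/0.0592 = 6·(+1.40 − (+1.434))/0.0592 = −3.446.
Balancing electrons gives 3 Hg2+(aq) + 2 Ga(s) → 3 Hg(l) + 2 Ga3+(aq); thus Q = [Ga3+(aq)]^2 / [Hg2+(aq)]^3.
Isolating [Hg2+(aq)] in Q = 10^{−3.446} yields log [Hg2+(aq)] = 0.406, i.e. 2.5 M.

2.5 M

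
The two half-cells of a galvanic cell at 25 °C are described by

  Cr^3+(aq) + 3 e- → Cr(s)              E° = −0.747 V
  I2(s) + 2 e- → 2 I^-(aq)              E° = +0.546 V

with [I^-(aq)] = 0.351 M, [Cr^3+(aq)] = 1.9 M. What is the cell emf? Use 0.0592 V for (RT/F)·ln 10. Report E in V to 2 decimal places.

+1.31 V

Since E°(I₂/I⁻) > E°(Cr³⁺/Cr), I₂/I⁻ serves as the cathode.
E°cell = +0.546 − (−0.747) = +1.293 V, with n = 6 electrons transferred.
For the overall reaction 3 I2(s) + 2 Cr(s) → 6 I^-(aq) + 2 Cr^3+(aq), Q = [I^-(aq)]^6·[Cr^3+(aq)]^2 = 0.00675, giving log Q = −2.171.
Applying E = E° − (RT ln10/nF)·log Q gives +1.293 − (0.0592/6)(−2.171) = +1.31 V.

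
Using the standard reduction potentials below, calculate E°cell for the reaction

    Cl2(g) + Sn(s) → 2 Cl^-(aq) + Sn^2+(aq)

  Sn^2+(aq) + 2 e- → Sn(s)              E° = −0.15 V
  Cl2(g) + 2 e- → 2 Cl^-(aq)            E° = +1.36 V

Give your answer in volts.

+1.51 V

In the reaction as written, Cl2(g) is reduced (cathode) and Sn^2+(aq) is produced by oxidation at the anode.
E°cell = E°(cathode) − E°(anode) = +1.36 − (−0.15) = +1.51 V.
The positive value indicates the reaction is spontaneous as written.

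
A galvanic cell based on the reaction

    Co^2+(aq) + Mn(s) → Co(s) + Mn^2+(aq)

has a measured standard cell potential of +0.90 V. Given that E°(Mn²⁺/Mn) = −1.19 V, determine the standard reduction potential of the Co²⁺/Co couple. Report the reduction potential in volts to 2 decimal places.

In the reaction as written the Co²⁺/Co couple is reduced (cathode) and Mn²⁺/Mn is oxidized (anode), so E°cell = E°(Co²⁺/Co) − E°(Mn²⁺/Mn).
E°(Co²⁺/Co) = E°cell + E°(anode) = +0.90 + (−1.19) = −0.29 V.

−0.29 V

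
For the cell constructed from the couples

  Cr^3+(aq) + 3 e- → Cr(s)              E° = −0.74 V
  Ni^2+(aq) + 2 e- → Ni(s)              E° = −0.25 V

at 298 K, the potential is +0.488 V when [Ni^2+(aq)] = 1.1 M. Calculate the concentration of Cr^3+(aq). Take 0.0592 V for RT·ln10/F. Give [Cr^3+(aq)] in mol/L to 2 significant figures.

1.5 M

The Ni²⁺/Ni couple has the larger reduction potential, so it is the cathode: E°cell = −0.25 − (−0.74) = +0.49 V and n = 6.
Since E = E° − (0.0592/n)·log Q, log Q = n(E° − E)/0.0592 = 0.203.
The balanced reaction is 3 Ni^2+(aq) + 2 Cr(s) → 3 Ni(s) + 2 Cr^3+(aq), so Q = [Cr^3+(aq)]^2 / [Ni^2+(aq)]^3.
Substituting the known concentrations and solving, log [Cr^3+(aq)] = 0.164 and [Cr^3+(aq)] = 1.5 M.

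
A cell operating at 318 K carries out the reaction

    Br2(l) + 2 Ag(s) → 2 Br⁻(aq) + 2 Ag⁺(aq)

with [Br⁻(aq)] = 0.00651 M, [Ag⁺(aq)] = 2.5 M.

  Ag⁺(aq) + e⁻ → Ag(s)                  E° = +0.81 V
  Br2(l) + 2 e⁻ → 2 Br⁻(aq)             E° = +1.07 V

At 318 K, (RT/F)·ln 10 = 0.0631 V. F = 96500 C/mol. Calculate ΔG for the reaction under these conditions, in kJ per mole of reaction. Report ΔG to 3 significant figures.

−72.0 kJ/mol

E°cell = +1.07 − (+0.81) = +0.26 V; the balanced reaction transfers n = 2 electrons.
The reaction quotient is [Br⁻(aq)]^2·[Ag⁺(aq)]^2 = 0.000265; by Nernst, E = +0.26 − (0.0631/2)(−3.577) = +0.3729 V.
Then ΔG = −nFE = −2 × 96500 × +0.3729 J/mol = −72.0 kJ/mol.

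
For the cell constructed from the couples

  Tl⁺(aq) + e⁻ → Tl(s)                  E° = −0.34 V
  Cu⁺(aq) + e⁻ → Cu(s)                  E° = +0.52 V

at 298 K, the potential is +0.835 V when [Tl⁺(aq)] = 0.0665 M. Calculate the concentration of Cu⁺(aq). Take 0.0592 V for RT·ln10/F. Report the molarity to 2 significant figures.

0.025 M

Cu⁺/Cu is the cathode (higher E°); E°cell = +0.52 − (−0.34) = +0.86 V with n = 1.
From the Nernst equation, log Q = n(E° − E)/0.0592 = 1·(+0.86 − (+0.835))/0.0592 = 0.422.
The balanced reaction is Cu⁺(aq) + Tl(s) → Cu(s) + Tl⁺(aq), so Q = [Tl⁺(aq)] / [Cu⁺(aq)].
Isolating [Cu⁺(aq)] in Q = 10^{0.422} yields log [Cu⁺(aq)] = −1.599, i.e. 0.025 M.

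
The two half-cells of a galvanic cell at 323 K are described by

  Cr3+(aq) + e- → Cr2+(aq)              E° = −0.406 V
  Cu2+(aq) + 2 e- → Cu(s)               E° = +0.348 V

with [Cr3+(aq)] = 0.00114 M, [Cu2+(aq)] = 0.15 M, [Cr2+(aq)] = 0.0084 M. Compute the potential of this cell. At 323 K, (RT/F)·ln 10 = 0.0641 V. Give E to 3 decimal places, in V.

Cu²⁺/Cu is reduced (cathode, E° = +0.348 V) and Cr³⁺/Cr²⁺ is oxidized (anode).
E°cell = E°cat − E°an = +0.348 − (−0.406) = +0.754 V; n = 2.
Balancing gives Cu2+(aq) + 2 Cr2+(aq) → Cu(s) + 2 Cr3+(aq); hence Q = [Cr3+(aq)]^2 / ([Cu2+(aq)]·[Cr2+(aq)]^2) = 0.123 (log Q = −0.911).
By the Nernst equation, E = +0.754 − (0.0641/2)·(−0.911) = +0.783 V.

+0.783 V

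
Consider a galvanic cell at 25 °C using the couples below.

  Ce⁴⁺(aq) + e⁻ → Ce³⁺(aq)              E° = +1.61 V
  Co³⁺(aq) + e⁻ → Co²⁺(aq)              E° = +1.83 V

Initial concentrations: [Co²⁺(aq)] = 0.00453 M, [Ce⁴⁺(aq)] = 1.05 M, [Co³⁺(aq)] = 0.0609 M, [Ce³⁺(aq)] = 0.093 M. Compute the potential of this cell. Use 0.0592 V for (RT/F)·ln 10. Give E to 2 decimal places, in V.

+0.22 V

Co³⁺/Co²⁺ is reduced (cathode, E° = +1.83 V) and Ce⁴⁺/Ce³⁺ is oxidized (anode).
E°cell = +1.83 − (+1.61) = +0.22 V, with n = 1 electron transferred.
The balanced reaction is Co³⁺(aq) + Ce³⁺(aq) → Co²⁺(aq) + Ce⁴⁺(aq), so Q = ([Co²⁺(aq)]·[Ce⁴⁺(aq)]) / ([Co³⁺(aq)]·[Ce³⁺(aq)]) = 0.84 and log Q = −0.076.
E = E° − (0.0592/n)·log Q = +0.22 − (0.0592/1)(−0.076) = +0.22 V.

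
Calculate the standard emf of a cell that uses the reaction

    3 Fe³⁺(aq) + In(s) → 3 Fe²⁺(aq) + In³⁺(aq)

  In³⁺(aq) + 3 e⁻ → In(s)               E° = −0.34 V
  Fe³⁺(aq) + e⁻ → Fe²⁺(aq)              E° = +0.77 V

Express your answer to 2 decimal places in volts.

In the reaction as written, Fe³⁺(aq) is reduced (cathode) and In³⁺(aq) is produced by oxidation at the anode.
E°cell = E°(cathode) − E°(anode) = +0.77 − (−0.34) = +1.11 V.

+1.11 V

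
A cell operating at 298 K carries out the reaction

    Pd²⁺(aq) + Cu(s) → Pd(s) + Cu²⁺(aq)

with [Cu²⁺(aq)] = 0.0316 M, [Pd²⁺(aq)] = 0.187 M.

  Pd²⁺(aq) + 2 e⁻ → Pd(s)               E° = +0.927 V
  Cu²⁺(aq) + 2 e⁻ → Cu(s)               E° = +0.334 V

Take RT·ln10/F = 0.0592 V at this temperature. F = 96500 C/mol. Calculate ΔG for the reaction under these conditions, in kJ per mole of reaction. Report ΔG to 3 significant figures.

With Pd²⁺/Pd reduced at the cathode, E°cell = +0.927 − (+0.334) = +0.593 V and n = 2.
The reaction quotient is [Cu²⁺(aq)] / [Pd²⁺(aq)] = 0.169; by Nernst, E = +0.593 − (0.0592/2)(−0.772) = +0.6159 V.
Finally ΔG = −nFE = −(2)(96500 C/mol)(+0.6159 V) = −119 kJ/mol.

−119 kJ/mol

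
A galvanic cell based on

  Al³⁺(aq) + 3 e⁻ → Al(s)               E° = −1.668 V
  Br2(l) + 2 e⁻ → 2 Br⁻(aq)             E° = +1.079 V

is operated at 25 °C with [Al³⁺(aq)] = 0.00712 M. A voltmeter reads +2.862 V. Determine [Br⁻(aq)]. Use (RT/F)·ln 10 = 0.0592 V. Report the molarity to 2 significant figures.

The Br₂/Br⁻ couple has the larger reduction potential, so it is the cathode: E°cell = +1.079 − (−1.668) = +2.747 V and n = 6.
From the Nernst equation, log Q = n(E° − E)/0.0592 = 6·(+2.747 − (+2.862))/0.0592 = −11.655.
The balanced reaction is 3 Br2(l) + 2 Al(s) → 6 Br⁻(aq) + 2 Al³⁺(aq), so Q = [Br⁻(aq)]^6·[Al³⁺(aq)]^2.
Substituting the known concentrations and solving, log [Br⁻(aq)] = −1.227 and [Br⁻(aq)] = 0.059 M.

0.059 M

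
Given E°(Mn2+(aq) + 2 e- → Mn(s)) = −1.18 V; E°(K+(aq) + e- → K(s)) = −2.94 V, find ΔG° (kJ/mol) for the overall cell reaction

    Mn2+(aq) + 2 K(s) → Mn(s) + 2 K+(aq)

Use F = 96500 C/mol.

In the reaction as written Mn2+(aq) is reduced, so the Mn²⁺/Mn couple is the cathode and K⁺/K is the anode.
E°cell = −1.18 − (−2.94) = +1.76 V; balancing electrons gives n = 2.
ΔG° = −nFE°cell = −(2)(96500)(+1.76) J/mol = −340 kJ/mol.

−340 kJ/mol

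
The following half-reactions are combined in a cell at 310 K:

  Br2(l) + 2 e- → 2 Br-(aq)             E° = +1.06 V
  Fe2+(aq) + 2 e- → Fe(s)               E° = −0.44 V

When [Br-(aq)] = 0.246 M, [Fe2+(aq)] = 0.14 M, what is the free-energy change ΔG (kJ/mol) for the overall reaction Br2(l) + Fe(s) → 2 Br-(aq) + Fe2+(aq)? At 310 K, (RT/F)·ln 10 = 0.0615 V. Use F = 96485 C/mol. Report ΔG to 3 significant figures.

The standard cell potential is +1.06 − (−0.44) = +1.50 V, with n = 2 electrons in the balanced equation.
Q = [Br-(aq)]^2·[Fe2+(aq)] = 0.00847, so log Q = −2.072 and E = +1.50 − (0.0615/2)(−2.072) = +1.5637 V.
Finally ΔG = −nFE = −(2)(96485 C/mol)(+1.5637 V) = −302 kJ/mol.

−302 kJ/mol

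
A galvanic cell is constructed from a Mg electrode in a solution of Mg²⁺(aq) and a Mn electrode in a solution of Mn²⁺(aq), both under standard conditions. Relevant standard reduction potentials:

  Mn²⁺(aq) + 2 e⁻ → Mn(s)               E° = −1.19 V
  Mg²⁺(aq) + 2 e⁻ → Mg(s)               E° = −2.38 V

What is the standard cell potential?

+1.19 V

The Mn²⁺/Mn couple has the higher E°, so Mn ion is reduced (cathode) and Mg is oxidized (anode).
E°cell = E°(cathode) − E°(anode) = −1.19 − (−2.38) = +1.19 V.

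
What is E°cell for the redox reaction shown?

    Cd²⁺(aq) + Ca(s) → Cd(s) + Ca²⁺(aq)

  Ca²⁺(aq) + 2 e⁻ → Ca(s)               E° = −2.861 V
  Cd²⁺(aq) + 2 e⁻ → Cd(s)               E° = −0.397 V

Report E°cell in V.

+2.464 V

In the reaction as written, Cd²⁺(aq) is reduced (cathode) and Ca²⁺(aq) is produced by oxidation at the anode.
E°cell = E°(cathode) − E°(anode) = −0.397 − (−2.861) = +2.464 V.
The positive value indicates the reaction is spontaneous as written.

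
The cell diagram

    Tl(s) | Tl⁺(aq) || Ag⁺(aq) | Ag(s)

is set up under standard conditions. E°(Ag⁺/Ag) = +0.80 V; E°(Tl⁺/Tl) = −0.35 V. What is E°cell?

+1.15 V

By convention the left-hand electrode in cell notation is the anode (oxidation) and the right-hand electrode is the cathode (reduction).
E°cell = E°(right) − E°(left) = +0.80 − (−0.35) = +1.15 V.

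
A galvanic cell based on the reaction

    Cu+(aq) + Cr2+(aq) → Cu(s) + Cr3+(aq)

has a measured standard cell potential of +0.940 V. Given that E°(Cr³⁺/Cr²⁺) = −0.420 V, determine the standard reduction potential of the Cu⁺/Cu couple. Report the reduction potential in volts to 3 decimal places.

+0.520 V

In the reaction as written the Cu⁺/Cu couple is reduced (cathode) and Cr³⁺/Cr²⁺ is oxidized (anode), so E°cell = E°(Cu⁺/Cu) − E°(Cr³⁺/Cr²⁺).
E°(Cu⁺/Cu) = E°cell + E°(anode) = +0.940 + (−0.420) = +0.520 V.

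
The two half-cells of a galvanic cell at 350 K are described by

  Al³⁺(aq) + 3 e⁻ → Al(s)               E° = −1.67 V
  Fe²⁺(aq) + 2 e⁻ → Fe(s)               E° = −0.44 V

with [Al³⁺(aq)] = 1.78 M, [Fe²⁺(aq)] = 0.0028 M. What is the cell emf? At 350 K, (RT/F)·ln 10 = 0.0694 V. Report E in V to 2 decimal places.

+1.14 V

Fe²⁺/Fe is reduced (cathode, E° = −0.44 V) and Al³⁺/Al is oxidized (anode).
The standard potential is −0.44 − (−1.67) = +1.23 V and the balanced reaction transfers n = 6 electrons.
The balanced reaction is 3 Fe²⁺(aq) + 2 Al(s) → 3 Fe(s) + 2 Al³⁺(aq), so Q = [Al³⁺(aq)]^2 / [Fe²⁺(aq)]^3 = 1.44×10^8 and log Q = 8.159.
Applying E = E° − (RT ln10/nF)·log Q gives +1.23 − (0.0694/6)(8.159) = +1.14 V.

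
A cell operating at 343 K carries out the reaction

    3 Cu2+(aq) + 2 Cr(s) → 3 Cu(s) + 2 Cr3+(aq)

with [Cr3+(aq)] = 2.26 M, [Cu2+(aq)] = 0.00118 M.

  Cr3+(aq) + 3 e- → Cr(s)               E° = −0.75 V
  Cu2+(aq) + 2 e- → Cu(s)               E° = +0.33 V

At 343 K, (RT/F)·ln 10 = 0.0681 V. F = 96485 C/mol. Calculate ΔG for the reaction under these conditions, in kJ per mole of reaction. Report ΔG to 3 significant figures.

With Cu²⁺/Cu reduced at the cathode, E°cell = +0.33 − (−0.75) = +1.08 V and n = 6.
The reaction quotient is [Cr3+(aq)]^2 / [Cu2+(aq)]^3 = 3.11×10^9; by Nernst, E = +1.08 − (0.0681/6)(9.493) = +0.9723 V.
Finally ΔG = −nFE = −(6)(96485 C/mol)(+0.9723 V) = −563 kJ/mol.

−563 kJ/mol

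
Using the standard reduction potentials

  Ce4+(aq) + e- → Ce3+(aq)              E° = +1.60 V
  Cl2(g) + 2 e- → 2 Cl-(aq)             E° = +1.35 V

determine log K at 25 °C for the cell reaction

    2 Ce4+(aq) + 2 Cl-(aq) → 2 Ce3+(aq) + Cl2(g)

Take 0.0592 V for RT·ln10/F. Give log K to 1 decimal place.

log K = 8.4

The Ce⁴⁺/Ce³⁺ couple is reduced (cathode); E°cell = +1.60 − (+1.35) = +0.25 V with n = 2.
At equilibrium E = 0, so log K = nE°cell / 0.0592 = (2)(+0.25) / 0.0592 = 8.4.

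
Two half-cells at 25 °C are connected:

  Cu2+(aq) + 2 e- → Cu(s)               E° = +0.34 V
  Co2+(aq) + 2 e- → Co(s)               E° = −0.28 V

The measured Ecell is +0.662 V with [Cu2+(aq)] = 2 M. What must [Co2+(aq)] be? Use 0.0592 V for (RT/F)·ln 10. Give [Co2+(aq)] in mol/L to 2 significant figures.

0.076 M

With Cu²⁺/Cu at the cathode and Co²⁺/Co at the anode, E°cell = +0.34 − (−0.28) = +0.62 V (n = 2).
From the Nernst equation, log Q = n(E° − E)/0.0592 = 2·(+0.62 − (+0.662))/0.0592 = −1.419.
For Cu2+(aq) + Co(s) → Cu(s) + Co2+(aq), the reaction quotient is Q = [Co2+(aq)] / [Cu2+(aq)].
Substituting the known concentrations and solving, log [Co2+(aq)] = −1.118 and [Co2+(aq)] = 0.076 M.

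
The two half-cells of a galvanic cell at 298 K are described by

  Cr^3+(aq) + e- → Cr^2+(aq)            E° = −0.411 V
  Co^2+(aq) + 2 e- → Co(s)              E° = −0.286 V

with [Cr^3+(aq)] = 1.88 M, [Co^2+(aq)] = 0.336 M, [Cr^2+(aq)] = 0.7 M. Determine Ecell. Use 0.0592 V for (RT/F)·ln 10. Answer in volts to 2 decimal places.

Co²⁺/Co is reduced (cathode, E° = −0.286 V) and Cr³⁺/Cr²⁺ is oxidized (anode).
E°cell = −0.286 − (−0.411) = +0.125 V, with n = 2 electrons transferred.
For the overall reaction Co^2+(aq) + 2 Cr^2+(aq) → Co(s) + 2 Cr^3+(aq), Q = [Cr^3+(aq)]^2 / ([Co^2+(aq)]·[Cr^2+(aq)]^2) = 21.5, giving log Q = 1.332.
E = E° − (0.0592/n)·log Q = +0.125 − (0.0592/2)(1.332) = +0.09 V.

+0.09 V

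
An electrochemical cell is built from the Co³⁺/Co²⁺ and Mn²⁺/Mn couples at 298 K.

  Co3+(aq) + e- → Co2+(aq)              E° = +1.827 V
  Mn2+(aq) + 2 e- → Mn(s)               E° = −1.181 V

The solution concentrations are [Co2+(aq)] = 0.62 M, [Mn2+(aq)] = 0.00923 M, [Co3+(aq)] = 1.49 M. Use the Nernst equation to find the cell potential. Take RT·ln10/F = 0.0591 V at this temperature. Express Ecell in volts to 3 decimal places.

The Co³⁺/Co²⁺ couple has the more positive E°, so it is the cathode; Mn²⁺/Mn is the anode.
E°cell = E°cat − E°an = +1.827 − (−1.181) = +3.008 V; n = 2.
The balanced reaction is 2 Co3+(aq) + Mn(s) → 2 Co2+(aq) + Mn2+(aq), so Q = ([Co2+(aq)]^2·[Mn2+(aq)]) / [Co3+(aq)]^2 = 0.0016 and log Q = −2.796.
Applying E = E° − (RT ln10/nF)·log Q gives +3.008 − (0.0591/2)(−2.796) = +3.091 V.

+3.091 V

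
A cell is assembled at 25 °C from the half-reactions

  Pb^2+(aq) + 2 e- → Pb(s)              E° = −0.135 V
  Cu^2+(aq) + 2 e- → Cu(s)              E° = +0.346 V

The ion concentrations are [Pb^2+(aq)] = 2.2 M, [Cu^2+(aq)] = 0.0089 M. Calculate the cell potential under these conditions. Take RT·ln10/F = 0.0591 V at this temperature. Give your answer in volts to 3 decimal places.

The Cu²⁺/Cu couple has the more positive E°, so it is the cathode; Pb²⁺/Pb is the anode.
The standard potential is +0.346 − (−0.135) = +0.481 V and the balanced reaction transfers n = 2 electrons.
For the overall reaction Cu^2+(aq) + Pb(s) → Cu(s) + Pb^2+(aq), Q = [Pb^2+(aq)] / [Cu^2+(aq)] = 247, giving log Q = 2.393.
Applying E = E° − (RT ln10/nF)·log Q gives +0.481 − (0.0591/2)(2.393) = +0.410 V.

+0.410 V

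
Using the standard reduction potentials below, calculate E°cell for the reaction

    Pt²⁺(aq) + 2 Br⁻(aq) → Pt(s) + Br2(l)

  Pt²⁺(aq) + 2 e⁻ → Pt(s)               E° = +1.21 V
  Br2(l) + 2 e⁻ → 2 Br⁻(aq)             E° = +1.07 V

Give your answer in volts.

Pt²⁺(aq) gains electrons, so the Pt²⁺/Pt couple is the cathode; the Br₂/Br⁻ couple is the anode.
E°cell = E°(cathode) − E°(anode) = +1.21 − (+1.07) = +0.14 V.

+0.14 V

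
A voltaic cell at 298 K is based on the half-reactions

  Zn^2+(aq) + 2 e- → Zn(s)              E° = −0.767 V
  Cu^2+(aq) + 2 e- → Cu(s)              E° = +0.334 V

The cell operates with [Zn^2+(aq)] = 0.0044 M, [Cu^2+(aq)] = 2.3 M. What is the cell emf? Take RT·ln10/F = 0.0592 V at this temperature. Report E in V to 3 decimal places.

Since E°(Cu²⁺/Cu) > E°(Zn²⁺/Zn), Cu²⁺/Cu serves as the cathode.
E°cell = +0.334 − (−0.767) = +1.101 V, with n = 2 electrons transferred.
For the overall reaction Cu^2+(aq) + Zn(s) → Cu(s) + Zn^2+(aq), Q = [Zn^2+(aq)] / [Cu^2+(aq)] = 0.00191, giving log Q = −2.718.
By the Nernst equation, E = +1.101 − (0.0592/2)·(−2.718) = +1.181 V.

+1.181 V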